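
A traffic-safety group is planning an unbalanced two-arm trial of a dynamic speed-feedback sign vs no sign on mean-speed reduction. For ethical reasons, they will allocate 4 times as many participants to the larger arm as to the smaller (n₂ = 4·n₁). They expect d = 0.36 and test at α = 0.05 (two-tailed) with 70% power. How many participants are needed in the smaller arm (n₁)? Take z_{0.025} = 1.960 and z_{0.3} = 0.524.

n₁ = 60

With allocation ratio k = n₂/n₁ = 4, Var(x̄₁−x̄₂) = σ²(1/n₁ + 1/(k·n₁)) = σ²·(k+1)/(k·n₁).
So n₁ = (1 + 1/k)·((z_{α/2} + z_β)/d)² = 1.250 × (2.484/0.36)².
n₁ = 1.250 × 47.61 = 59.5.
Round up: n₁ = 60, giving n₂ = 4 × 60 = 240.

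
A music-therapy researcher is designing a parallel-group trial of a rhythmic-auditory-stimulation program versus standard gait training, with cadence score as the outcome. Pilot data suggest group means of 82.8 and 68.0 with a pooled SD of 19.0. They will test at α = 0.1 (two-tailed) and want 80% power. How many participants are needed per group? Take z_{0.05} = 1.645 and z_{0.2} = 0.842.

n = 21 per group

Cohen's d = |M₁ − M₂| / SD_pooled = |82.8 − 68.0| / 19.0 = 14.8 / 19.0 = 0.779.
For two independent groups with equal n: n = 2·((z_{α/2} + z_β) / d)².
z_{α/2} + z_β = 1.645 + 0.842 = 2.487.
n = 2 × (2.487 / 0.779)² = 2 × 3.193² = 2 × 10.19 = 20.4.
Round up to the next whole participant.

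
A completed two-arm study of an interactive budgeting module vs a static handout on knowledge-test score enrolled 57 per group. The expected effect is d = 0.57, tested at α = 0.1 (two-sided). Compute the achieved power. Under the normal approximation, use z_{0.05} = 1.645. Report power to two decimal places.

power ≈ 0.92

For two equal groups, power = Φ(d·√(n/2) − z_{α/2}).
d·√(n/2) = 0.57 × √(57/2) = 0.57 × 5.339 = 3.043.
z_β = 3.043 − 1.645 = 1.398.
Power = Φ(1.398) = 0.919.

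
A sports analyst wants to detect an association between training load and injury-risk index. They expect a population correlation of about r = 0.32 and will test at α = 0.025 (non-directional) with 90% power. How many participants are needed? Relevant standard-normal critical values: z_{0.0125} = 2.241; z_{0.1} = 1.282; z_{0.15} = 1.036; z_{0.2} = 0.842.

Fisher's z: C = ½·ln((1+r)/(1−r)) = ½·ln(1.9412) = 0.3316.
n = ((z_{α/2} + z_β)/C)² + 3.
(2.241 + 1.282) / 0.3316 = 3.523 / 0.3316 = 10.624.
n = 10.624² + 3 = 112.87 + 3 = 115.9.
Round up.

n = 116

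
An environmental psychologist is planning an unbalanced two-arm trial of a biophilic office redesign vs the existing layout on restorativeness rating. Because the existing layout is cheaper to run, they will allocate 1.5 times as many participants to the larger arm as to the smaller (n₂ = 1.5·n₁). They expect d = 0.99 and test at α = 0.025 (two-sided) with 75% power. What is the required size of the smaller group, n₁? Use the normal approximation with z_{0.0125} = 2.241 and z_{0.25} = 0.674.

n₁ = 15

With allocation ratio k = n₂/n₁ = 1.5, Var(x̄₁−x̄₂) = σ²(1/n₁ + 1/(k·n₁)) = σ²·(k+1)/(k·n₁).
So n₁ = (1 + 1/k)·((z_{α/2} + z_β)/d)² = 1.667 × (2.915/0.99)².
n₁ = 1.667 × 8.67 = 14.4.
Round up: n₁ = 15, giving n₂ = ⌈1.5 × 15⌉ = ⌈22.5⌉ = 23.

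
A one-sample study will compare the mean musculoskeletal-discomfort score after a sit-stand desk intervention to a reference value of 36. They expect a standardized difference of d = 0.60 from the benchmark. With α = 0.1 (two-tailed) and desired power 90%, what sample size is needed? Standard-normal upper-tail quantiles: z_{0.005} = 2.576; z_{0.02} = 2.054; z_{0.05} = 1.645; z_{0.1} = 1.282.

n = 24

For a one-sample test: n = ((z_{α/2} + z_β) / d)².
z_{α/2} + z_β = 1.645 + 1.282 = 2.927.
n = (2.927 / 0.60)² = 4.878² = 23.80.
Round up.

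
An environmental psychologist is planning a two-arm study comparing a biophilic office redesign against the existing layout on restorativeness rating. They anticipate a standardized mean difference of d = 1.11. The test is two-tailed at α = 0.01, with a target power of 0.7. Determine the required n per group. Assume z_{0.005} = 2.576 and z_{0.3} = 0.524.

For two independent groups with equal n: n = 2·((z_{α/2} + z_β) / d)².
z_{α/2} + z_β = 2.576 + 0.524 = 3.100.
n = 2 × (3.100 / 1.11)² = 2 × 2.793² = 2 × 7.80 = 15.6.
Round up to the next whole participant.

n = 16 per group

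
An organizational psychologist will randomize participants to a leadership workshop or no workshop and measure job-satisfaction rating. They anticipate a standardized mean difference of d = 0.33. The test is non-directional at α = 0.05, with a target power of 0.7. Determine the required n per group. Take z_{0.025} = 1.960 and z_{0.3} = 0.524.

n = 114 per group

For two independent groups with equal n: n = 2·((z_{α/2} + z_β) / d)².
z_{α/2} + z_β = 1.960 + 0.524 = 2.484.
n = 2 × (2.484 / 0.33)² = 2 × 7.527² = 2 × 56.66 = 113.3.
Round up to the next whole participant.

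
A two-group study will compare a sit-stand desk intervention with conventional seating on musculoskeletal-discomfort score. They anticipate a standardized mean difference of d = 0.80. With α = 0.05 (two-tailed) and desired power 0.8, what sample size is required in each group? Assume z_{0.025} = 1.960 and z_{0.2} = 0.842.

n = 25 per group

For two independent groups with equal n: n = 2·((z_{α/2} + z_β) / d)².
z_{α/2} + z_β = 1.960 + 0.842 = 2.802.
n = 2 × (2.802 / 0.80)² = 2 × 3.502² = 2 × 12.27 = 24.5.
Round up to the next whole participant.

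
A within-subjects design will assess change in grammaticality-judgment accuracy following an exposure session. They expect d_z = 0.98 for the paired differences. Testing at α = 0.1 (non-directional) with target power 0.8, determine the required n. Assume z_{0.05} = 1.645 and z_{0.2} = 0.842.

n = 7 pairs

For a paired (one-sample on differences) test: n = ((z_{α/2} + z_β) / d)².
z_{α/2} + z_β = 1.645 + 0.842 = 2.487.
n = (2.487 / 0.98)² = 2.538² = 6.44.
Round up.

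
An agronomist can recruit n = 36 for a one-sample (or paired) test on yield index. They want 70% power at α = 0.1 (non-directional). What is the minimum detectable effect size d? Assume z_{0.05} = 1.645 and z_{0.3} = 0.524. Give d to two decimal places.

d_min ≈ 0.36

For a single sample (or paired design) of n = 36: d_min = (z_{α/2} + z_β)/√n.
z-sum = 1.645 + 0.524 = 2.169.
d_min = 2.169 / √36 = 2.169 / 6.000 = 0.361.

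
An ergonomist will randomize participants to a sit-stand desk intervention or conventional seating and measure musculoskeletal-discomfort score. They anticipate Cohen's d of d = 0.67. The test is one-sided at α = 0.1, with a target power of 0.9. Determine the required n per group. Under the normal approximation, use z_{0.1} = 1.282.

For two independent groups with equal n: n = 2·((z_{α} + z_β) / d)².
z_{α} + z_β = 1.282 + 1.282 = 2.564.
n = 2 × (2.564 / 0.67)² = 2 × 3.827² = 2 × 14.64 = 29.3.
Round up to the next whole participant.

n = 30 per group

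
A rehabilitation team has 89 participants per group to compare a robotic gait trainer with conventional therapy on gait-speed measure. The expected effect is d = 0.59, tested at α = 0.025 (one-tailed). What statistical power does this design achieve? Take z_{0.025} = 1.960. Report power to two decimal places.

power ≈ 0.98

For two equal groups, power = Φ(d·√(n/2) − z_{α}).
d·√(n/2) = 0.59 × √(89/2) = 0.59 × 6.671 = 3.936.
z_β = 3.936 − 1.960 = 1.976.
Power = Φ(1.976) = 0.976.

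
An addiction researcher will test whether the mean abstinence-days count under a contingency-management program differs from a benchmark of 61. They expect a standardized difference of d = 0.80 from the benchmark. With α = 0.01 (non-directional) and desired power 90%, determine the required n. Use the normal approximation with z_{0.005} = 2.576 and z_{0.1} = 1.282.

For a one-sample test: n = ((z_{α/2} + z_β) / d)².
z_{α/2} + z_β = 2.576 + 1.282 = 3.858.
n = (3.858 / 0.80)² = 4.822² = 23.26.
Round up.

n = 24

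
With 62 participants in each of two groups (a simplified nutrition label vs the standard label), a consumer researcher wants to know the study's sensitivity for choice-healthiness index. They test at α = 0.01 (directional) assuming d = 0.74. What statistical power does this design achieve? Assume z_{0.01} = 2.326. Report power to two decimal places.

For two equal groups, power = Φ(d·√(n/2) − z_{α}).
d·√(n/2) = 0.74 × √(62/2) = 0.74 × 5.568 = 4.120.
z_β = 4.120 − 2.326 = 1.794.
Power = Φ(1.794) = 0.964.

power ≈ 0.96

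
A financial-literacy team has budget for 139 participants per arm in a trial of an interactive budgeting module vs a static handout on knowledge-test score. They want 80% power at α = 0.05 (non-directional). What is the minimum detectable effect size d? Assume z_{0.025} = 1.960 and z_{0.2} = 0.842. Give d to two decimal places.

d_min ≈ 0.34

For two independent groups of n = 139 each: d_min = (z_{α/2} + z_β)·√(2/n).
z-sum = 1.960 + 0.842 = 2.802.
d_min = 2.802 × √(2/139) = 2.802 × 0.1200 = 0.336.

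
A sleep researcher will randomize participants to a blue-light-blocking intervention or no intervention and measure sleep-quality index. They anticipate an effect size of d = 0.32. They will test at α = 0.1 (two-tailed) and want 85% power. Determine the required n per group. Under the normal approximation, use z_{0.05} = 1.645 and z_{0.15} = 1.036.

n = 141 per group

For two independent groups with equal n: n = 2·((z_{α/2} + z_β) / d)².
z_{α/2} + z_β = 1.645 + 1.036 = 2.681.
n = 2 × (2.681 / 0.32)² = 2 × 8.378² = 2 × 70.19 = 140.4.
Round up to the next whole participant.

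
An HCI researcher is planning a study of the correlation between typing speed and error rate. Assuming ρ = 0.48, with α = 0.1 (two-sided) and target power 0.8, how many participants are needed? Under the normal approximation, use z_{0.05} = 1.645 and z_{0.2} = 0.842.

Fisher's z: C = ½·ln((1+r)/(1−r)) = ½·ln(2.8462) = 0.5230.
n = ((z_{α/2} + z_β)/C)² + 3.
(1.645 + 0.842) / 0.5230 = 2.487 / 0.5230 = 4.755.
n = 4.755² + 3 = 22.61 + 3 = 25.6.
Round up.

n = 26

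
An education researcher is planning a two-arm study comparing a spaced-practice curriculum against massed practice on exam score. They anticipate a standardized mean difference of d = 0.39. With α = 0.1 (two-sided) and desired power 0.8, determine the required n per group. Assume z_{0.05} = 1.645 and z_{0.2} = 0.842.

For two independent groups with equal n: n = 2·((z_{α/2} + z_β) / d)².
z_{α/2} + z_β = 1.645 + 0.842 = 2.487.
n = 2 × (2.487 / 0.39)² = 2 × 6.377² = 2 × 40.67 = 81.3.
Round up to the next whole participant.

n = 82 per group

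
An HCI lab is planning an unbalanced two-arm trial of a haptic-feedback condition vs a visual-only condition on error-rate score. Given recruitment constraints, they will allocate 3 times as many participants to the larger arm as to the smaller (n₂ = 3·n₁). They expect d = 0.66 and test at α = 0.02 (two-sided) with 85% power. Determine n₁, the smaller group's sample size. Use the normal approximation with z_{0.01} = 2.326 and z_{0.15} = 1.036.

With allocation ratio k = n₂/n₁ = 3, Var(x̄₁−x̄₂) = σ²(1/n₁ + 1/(k·n₁)) = σ²·(k+1)/(k·n₁).
So n₁ = (1 + 1/k)·((z_{α/2} + z_β)/d)² = 1.333 × (3.362/0.66)².
n₁ = 1.333 × 25.95 = 34.6.
Round up: n₁ = 35, giving n₂ = 3 × 35 = 105.

n₁ = 35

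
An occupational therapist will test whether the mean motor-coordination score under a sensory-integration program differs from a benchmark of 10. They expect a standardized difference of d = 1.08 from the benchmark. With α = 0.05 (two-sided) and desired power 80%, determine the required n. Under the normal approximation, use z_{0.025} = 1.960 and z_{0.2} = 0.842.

For a one-sample test: n = ((z_{α/2} + z_β) / d)².
z_{α/2} + z_β = 1.960 + 0.842 = 2.802.
n = (2.802 / 1.08)² = 2.594² = 6.73.
Round up.

n = 7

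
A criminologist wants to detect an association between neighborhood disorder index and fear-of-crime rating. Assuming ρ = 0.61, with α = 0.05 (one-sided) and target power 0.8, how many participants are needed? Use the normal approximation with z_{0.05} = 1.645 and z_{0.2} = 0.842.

Fisher's z: C = ½·ln((1+r)/(1−r)) = ½·ln(4.1282) = 0.7089.
n = ((z_{α} + z_β)/C)² + 3.
(1.645 + 0.842) / 0.7089 = 2.487 / 0.7089 = 3.508.
n = 3.508² + 3 = 12.31 + 3 = 15.3.
Round up.

n = 16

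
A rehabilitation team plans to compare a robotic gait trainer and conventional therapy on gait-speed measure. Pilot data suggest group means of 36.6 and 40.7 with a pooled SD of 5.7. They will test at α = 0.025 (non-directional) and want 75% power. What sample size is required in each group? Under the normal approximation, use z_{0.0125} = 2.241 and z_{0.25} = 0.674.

Cohen's d = |M₁ − M₂| / SD_pooled = |36.6 − 40.7| / 5.7 = 4.1 / 5.7 = 0.719.
For two independent groups with equal n: n = 2·((z_{α/2} + z_β) / d)².
z_{α/2} + z_β = 2.241 + 0.674 = 2.915.
n = 2 × (2.915 / 0.719)² = 2 × 4.054² = 2 × 16.44 = 32.9.
Round up to the next whole participant.

n = 33 per group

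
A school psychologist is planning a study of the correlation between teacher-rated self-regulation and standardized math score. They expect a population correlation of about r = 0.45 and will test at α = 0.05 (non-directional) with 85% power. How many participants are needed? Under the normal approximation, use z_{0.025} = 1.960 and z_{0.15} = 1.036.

Fisher's z: C = ½·ln((1+r)/(1−r)) = ½·ln(2.6364) = 0.4847.
n = ((z_{α/2} + z_β)/C)² + 3.
(1.960 + 1.036) / 0.4847 = 2.996 / 0.4847 = 6.181.
n = 6.181² + 3 = 38.21 + 3 = 41.2.
Round up.

n = 42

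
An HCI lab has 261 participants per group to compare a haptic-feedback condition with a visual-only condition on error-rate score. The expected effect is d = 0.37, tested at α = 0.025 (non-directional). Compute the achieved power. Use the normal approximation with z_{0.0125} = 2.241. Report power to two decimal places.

power ≈ 0.98

For two equal groups, power = Φ(d·√(n/2) − z_{α/2}).
d·√(n/2) = 0.37 × √(261/2) = 0.37 × 11.424 = 4.227.
z_β = 4.227 − 2.241 = 1.986.
Power = Φ(1.986) = 0.976.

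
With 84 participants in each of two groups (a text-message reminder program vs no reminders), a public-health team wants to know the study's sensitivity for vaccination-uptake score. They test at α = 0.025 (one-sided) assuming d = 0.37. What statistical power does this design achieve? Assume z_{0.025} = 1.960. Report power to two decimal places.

For two equal groups, power = Φ(d·√(n/2) − z_{α}).
d·√(n/2) = 0.37 × √(84/2) = 0.37 × 6.481 = 2.398.
z_β = 2.398 − 1.960 = 0.438.
Power = Φ(0.438) = 0.669.

power ≈ 0.67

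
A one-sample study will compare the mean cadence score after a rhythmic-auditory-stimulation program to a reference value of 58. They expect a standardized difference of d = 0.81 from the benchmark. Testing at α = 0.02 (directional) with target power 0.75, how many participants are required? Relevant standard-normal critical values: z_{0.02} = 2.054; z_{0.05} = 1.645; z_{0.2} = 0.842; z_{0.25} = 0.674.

n = 12

For a one-sample test: n = ((z_{α} + z_β) / d)².
z_{α} + z_β = 2.054 + 0.674 = 2.728.
n = (2.728 / 0.81)² = 3.368² = 11.34.
Round up.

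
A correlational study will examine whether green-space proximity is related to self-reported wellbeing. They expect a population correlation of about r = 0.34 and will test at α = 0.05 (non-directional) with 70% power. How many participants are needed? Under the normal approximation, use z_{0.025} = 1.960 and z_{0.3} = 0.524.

Fisher's z: C = ½·ln((1+r)/(1−r)) = ½·ln(2.0303) = 0.3541.
n = ((z_{α/2} + z_β)/C)² + 3.
(1.960 + 0.524) / 0.3541 = 2.484 / 0.3541 = 7.015.
n = 7.015² + 3 = 49.21 + 3 = 52.2.
Round up.

n = 53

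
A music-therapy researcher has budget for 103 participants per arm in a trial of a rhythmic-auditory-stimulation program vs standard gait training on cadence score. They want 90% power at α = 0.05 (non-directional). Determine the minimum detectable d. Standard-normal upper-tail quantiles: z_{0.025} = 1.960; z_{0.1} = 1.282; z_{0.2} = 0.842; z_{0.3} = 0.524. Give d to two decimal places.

For two independent groups of n = 103 each: d_min = (z_{α/2} + z_β)·√(2/n).
z-sum = 1.960 + 1.282 = 3.242.
d_min = 3.242 × √(2/103) = 3.242 × 0.1393 = 0.452.

d_min ≈ 0.45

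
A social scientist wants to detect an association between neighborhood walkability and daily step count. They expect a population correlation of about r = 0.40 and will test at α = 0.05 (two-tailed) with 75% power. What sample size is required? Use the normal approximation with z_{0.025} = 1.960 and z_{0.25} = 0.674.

Fisher's z: C = ½·ln((1+r)/(1−r)) = ½·ln(2.3333) = 0.4236.
n = ((z_{α/2} + z_β)/C)² + 3.
(1.960 + 0.674) / 0.4236 = 2.634 / 0.4236 = 6.218.
n = 6.218² + 3 = 38.67 + 3 = 41.7.
Round up.

n = 42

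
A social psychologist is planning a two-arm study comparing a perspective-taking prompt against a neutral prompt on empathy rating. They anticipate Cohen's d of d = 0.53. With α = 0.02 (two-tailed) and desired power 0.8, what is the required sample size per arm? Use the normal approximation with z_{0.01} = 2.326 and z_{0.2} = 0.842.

For two independent groups with equal n: n = 2·((z_{α/2} + z_β) / d)².
z_{α/2} + z_β = 2.326 + 0.842 = 3.168.
n = 2 × (3.168 / 0.53)² = 2 × 5.977² = 2 × 35.73 = 71.5.
Round up to the next whole participant.

n = 72 per group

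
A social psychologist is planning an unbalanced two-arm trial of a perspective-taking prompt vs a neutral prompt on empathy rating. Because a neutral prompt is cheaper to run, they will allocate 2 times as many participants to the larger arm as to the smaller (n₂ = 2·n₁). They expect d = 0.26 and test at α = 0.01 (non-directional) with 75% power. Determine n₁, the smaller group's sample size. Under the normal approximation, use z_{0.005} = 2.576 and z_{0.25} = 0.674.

With allocation ratio k = n₂/n₁ = 2, Var(x̄₁−x̄₂) = σ²(1/n₁ + 1/(k·n₁)) = σ²·(k+1)/(k·n₁).
So n₁ = (1 + 1/k)·((z_{α/2} + z_β)/d)² = 1.500 × (3.250/0.26)².
n₁ = 1.500 × 156.25 = 234.4.
Round up: n₁ = 235, giving n₂ = 2 × 235 = 470.

n₁ = 235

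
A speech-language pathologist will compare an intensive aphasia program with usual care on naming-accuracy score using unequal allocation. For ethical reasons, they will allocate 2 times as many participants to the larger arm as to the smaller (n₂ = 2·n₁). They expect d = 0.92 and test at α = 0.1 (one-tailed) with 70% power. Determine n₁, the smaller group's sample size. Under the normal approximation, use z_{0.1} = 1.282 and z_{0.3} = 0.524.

With allocation ratio k = n₂/n₁ = 2, Var(x̄₁−x̄₂) = σ²(1/n₁ + 1/(k·n₁)) = σ²·(k+1)/(k·n₁).
So n₁ = (1 + 1/k)·((z_{α} + z_β)/d)² = 1.500 × (1.806/0.92)².
n₁ = 1.500 × 3.85 = 5.8.
Round up: n₁ = 6, giving n₂ = 2 × 6 = 12.

n₁ = 6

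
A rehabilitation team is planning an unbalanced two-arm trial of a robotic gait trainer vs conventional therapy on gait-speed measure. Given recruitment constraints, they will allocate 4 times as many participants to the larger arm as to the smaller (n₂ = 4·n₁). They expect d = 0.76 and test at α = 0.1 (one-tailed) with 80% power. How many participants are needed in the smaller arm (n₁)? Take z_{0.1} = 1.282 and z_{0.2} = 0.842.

With allocation ratio k = n₂/n₁ = 4, Var(x̄₁−x̄₂) = σ²(1/n₁ + 1/(k·n₁)) = σ²·(k+1)/(k·n₁).
So n₁ = (1 + 1/k)·((z_{α} + z_β)/d)² = 1.250 × (2.124/0.76)².
n₁ = 1.250 × 7.81 = 9.8.
Round up: n₁ = 10, giving n₂ = 4 × 10 = 40.

n₁ = 10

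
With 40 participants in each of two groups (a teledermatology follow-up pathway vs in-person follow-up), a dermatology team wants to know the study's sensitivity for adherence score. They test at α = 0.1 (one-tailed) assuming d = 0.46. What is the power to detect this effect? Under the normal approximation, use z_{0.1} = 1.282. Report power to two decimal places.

power ≈ 0.78

For two equal groups, power = Φ(d·√(n/2) − z_{α}).
d·√(n/2) = 0.46 × √(40/2) = 0.46 × 4.472 = 2.057.
z_β = 2.057 − 1.282 = 0.775.
Power = Φ(0.775) = 0.781.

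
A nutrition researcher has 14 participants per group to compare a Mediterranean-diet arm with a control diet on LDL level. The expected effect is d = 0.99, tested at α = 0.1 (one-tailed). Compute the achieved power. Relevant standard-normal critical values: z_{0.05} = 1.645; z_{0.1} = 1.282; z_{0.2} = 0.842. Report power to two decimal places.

For two equal groups, power = Φ(d·√(n/2) − z_{α}).
d·√(n/2) = 0.99 × √(14/2) = 0.99 × 2.646 = 2.619.
z_β = 2.619 − 1.282 = 1.337.
Power = Φ(1.337) = 0.909.

power ≈ 0.91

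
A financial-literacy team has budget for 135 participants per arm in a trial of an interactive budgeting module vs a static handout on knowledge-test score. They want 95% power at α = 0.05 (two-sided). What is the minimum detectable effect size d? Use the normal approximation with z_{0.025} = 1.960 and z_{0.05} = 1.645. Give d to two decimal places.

d_min ≈ 0.44

For two independent groups of n = 135 each: d_min = (z_{α/2} + z_β)·√(2/n).
z-sum = 1.960 + 1.645 = 3.605.
d_min = 3.605 × √(2/135) = 3.605 × 0.1217 = 0.439.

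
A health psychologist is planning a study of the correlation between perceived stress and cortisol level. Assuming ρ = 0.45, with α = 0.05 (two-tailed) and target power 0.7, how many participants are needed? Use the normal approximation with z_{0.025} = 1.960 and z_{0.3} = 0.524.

n = 30

Fisher's z: C = ½·ln((1+r)/(1−r)) = ½·ln(2.6364) = 0.4847.
n = ((z_{α/2} + z_β)/C)² + 3.
(1.960 + 0.524) / 0.4847 = 2.484 / 0.4847 = 5.125.
n = 5.125² + 3 = 26.26 + 3 = 29.3.
Round up.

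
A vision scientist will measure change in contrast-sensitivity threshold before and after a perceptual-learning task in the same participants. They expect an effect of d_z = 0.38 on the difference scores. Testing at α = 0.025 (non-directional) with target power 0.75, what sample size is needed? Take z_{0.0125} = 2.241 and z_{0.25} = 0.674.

n = 59 pairs

For a paired (one-sample on differences) test: n = ((z_{α/2} + z_β) / d)².
z_{α/2} + z_β = 2.241 + 0.674 = 2.915.
n = (2.915 / 0.38)² = 7.671² = 58.85.
Round up.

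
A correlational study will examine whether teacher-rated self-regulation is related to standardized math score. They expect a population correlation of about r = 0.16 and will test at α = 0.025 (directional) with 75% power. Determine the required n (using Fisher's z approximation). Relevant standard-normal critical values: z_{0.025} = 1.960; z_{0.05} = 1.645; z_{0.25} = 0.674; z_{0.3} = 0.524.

Fisher's z: C = ½·ln((1+r)/(1−r)) = ½·ln(1.3810) = 0.1614.
n = ((z_{α} + z_β)/C)² + 3.
(1.960 + 0.674) / 0.1614 = 2.634 / 0.1614 = 16.320.
n = 16.320² + 3 = 266.33 + 3 = 269.3.
Round up.

n = 270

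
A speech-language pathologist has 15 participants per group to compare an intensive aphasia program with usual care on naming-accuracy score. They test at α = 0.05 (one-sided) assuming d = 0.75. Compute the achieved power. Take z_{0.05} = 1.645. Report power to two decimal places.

For two equal groups, power = Φ(d·√(n/2) − z_{α}).
d·√(n/2) = 0.75 × √(15/2) = 0.75 × 2.739 = 2.054.
z_β = 2.054 − 1.645 = 0.409.
Power = Φ(0.409) = 0.659.

power ≈ 0.66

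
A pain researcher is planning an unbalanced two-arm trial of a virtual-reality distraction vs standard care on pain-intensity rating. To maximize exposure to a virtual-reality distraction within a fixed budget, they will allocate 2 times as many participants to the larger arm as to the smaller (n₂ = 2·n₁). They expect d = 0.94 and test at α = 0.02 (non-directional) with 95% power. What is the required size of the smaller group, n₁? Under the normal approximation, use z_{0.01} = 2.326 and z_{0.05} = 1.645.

n₁ = 27

With allocation ratio k = n₂/n₁ = 2, Var(x̄₁−x̄₂) = σ²(1/n₁ + 1/(k·n₁)) = σ²·(k+1)/(k·n₁).
So n₁ = (1 + 1/k)·((z_{α/2} + z_β)/d)² = 1.500 × (3.971/0.94)².
n₁ = 1.500 × 17.85 = 26.8.
Round up: n₁ = 27, giving n₂ = 2 × 27 = 54.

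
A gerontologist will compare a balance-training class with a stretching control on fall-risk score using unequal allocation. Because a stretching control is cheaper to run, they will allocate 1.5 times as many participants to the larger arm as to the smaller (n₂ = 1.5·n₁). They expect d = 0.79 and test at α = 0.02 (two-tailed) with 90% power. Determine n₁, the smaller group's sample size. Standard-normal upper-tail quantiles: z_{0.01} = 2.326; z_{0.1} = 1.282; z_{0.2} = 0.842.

n₁ = 35

With allocation ratio k = n₂/n₁ = 1.5, Var(x̄₁−x̄₂) = σ²(1/n₁ + 1/(k·n₁)) = σ²·(k+1)/(k·n₁).
So n₁ = (1 + 1/k)·((z_{α/2} + z_β)/d)² = 1.667 × (3.608/0.79)².
n₁ = 1.667 × 20.86 = 34.8.
Round up: n₁ = 35, giving n₂ = ⌈1.5 × 35⌉ = ⌈52.5⌉ = 53.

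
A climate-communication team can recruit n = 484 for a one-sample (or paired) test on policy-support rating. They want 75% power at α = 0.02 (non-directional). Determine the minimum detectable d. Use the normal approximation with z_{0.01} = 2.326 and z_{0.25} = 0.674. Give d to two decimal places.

d_min ≈ 0.14

For a single sample (or paired design) of n = 484: d_min = (z_{α/2} + z_β)/√n.
z-sum = 2.326 + 0.674 = 3.000.
d_min = 3.000 / √484 = 3.000 / 22.000 = 0.136.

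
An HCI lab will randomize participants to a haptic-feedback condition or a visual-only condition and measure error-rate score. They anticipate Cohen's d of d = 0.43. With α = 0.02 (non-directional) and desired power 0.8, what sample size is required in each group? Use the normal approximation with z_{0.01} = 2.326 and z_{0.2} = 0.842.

n = 109 per group

For two independent groups with equal n: n = 2·((z_{α/2} + z_β) / d)².
z_{α/2} + z_β = 2.326 + 0.842 = 3.168.
n = 2 × (3.168 / 0.43)² = 2 × 7.367² = 2 × 54.28 = 108.6.
Round up to the next whole participant.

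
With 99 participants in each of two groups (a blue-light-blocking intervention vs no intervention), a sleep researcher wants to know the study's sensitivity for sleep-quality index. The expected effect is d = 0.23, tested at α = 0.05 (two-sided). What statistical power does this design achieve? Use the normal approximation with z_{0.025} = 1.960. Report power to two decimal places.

power ≈ 0.37

For two equal groups, power = Φ(d·√(n/2) − z_{α/2}).
d·√(n/2) = 0.23 × √(99/2) = 0.23 × 7.036 = 1.618.
z_β = 1.618 − 1.960 = -0.342.
Power = Φ(-0.342) = 0.366.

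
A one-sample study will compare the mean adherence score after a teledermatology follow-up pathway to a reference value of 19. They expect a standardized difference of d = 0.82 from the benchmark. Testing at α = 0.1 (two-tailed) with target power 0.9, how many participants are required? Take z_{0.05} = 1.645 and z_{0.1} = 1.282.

For a one-sample test: n = ((z_{α/2} + z_β) / d)².
z_{α/2} + z_β = 1.645 + 1.282 = 2.927.
n = (2.927 / 0.82)² = 3.570² = 12.74.
Round up.

n = 13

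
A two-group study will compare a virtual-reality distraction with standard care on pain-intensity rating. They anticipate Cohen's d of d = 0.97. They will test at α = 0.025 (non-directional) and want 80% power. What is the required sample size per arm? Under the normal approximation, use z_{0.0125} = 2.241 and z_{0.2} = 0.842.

n = 21 per group

For two independent groups with equal n: n = 2·((z_{α/2} + z_β) / d)².
z_{α/2} + z_β = 2.241 + 0.842 = 3.083.
n = 2 × (3.083 / 0.97)² = 2 × 3.178² = 2 × 10.10 = 20.2.
Round up to the next whole participant.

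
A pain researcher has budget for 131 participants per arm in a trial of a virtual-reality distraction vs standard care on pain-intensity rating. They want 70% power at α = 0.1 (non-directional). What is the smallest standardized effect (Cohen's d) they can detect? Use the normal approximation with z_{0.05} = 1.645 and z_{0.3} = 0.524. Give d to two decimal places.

For two independent groups of n = 131 each: d_min = (z_{α/2} + z_β)·√(2/n).
z-sum = 1.645 + 0.524 = 2.169.
d_min = 2.169 × √(2/131) = 2.169 × 0.1236 = 0.268.

d_min ≈ 0.27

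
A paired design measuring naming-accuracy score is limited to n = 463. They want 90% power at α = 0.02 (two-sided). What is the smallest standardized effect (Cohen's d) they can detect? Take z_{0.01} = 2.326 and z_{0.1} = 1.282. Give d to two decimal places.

d_min ≈ 0.17

For a single sample (or paired design) of n = 463: d_min = (z_{α/2} + z_β)/√n.
z-sum = 2.326 + 1.282 = 3.608.
d_min = 3.608 / √463 = 3.608 / 21.517 = 0.168.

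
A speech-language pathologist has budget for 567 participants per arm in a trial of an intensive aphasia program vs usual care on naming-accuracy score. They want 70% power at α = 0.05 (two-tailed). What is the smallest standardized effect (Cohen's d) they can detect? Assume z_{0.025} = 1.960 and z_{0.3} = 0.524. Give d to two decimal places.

d_min ≈ 0.15

For two independent groups of n = 567 each: d_min = (z_{α/2} + z_β)·√(2/n).
z-sum = 1.960 + 0.524 = 2.484.
d_min = 2.484 × √(2/567) = 2.484 × 0.0594 = 0.148.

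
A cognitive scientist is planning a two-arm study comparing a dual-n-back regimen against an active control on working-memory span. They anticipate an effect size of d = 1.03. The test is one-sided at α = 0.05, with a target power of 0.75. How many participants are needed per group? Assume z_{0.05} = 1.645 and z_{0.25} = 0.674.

For two independent groups with equal n: n = 2·((z_{α} + z_β) / d)².
z_{α} + z_β = 1.645 + 0.674 = 2.319.
n = 2 × (2.319 / 1.03)² = 2 × 2.251² = 2 × 5.07 = 10.1.
Round up to the next whole participant.

n = 11 per group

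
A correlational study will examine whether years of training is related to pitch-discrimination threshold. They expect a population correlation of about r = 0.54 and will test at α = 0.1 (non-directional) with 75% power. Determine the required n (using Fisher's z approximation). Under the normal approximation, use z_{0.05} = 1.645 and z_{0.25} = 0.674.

n = 18

Fisher's z: C = ½·ln((1+r)/(1−r)) = ½·ln(3.3478) = 0.6042.
n = ((z_{α/2} + z_β)/C)² + 3.
(1.645 + 0.674) / 0.6042 = 2.319 / 0.6042 = 3.838.
n = 3.838² + 3 = 14.73 + 3 = 17.7.
Round up.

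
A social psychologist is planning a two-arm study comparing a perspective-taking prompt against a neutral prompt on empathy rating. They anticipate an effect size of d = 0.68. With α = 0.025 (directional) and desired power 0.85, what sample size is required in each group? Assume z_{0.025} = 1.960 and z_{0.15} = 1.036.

For two independent groups with equal n: n = 2·((z_{α} + z_β) / d)².
z_{α} + z_β = 1.960 + 1.036 = 2.996.
n = 2 × (2.996 / 0.68)² = 2 × 4.406² = 2 × 19.41 = 38.8.
Round up to the next whole participant.

n = 39 per group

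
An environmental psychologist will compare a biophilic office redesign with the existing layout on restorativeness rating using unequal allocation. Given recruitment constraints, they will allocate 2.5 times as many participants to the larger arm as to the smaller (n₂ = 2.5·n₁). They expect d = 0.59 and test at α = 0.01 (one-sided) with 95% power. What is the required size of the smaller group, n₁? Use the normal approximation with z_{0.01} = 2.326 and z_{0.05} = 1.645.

n₁ = 64

With allocation ratio k = n₂/n₁ = 2.5, Var(x̄₁−x̄₂) = σ²(1/n₁ + 1/(k·n₁)) = σ²·(k+1)/(k·n₁).
So n₁ = (1 + 1/k)·((z_{α} + z_β)/d)² = 1.400 × (3.971/0.59)².
n₁ = 1.400 × 45.30 = 63.4.
Round up: n₁ = 64, giving n₂ = 2.5 × 64 = 160.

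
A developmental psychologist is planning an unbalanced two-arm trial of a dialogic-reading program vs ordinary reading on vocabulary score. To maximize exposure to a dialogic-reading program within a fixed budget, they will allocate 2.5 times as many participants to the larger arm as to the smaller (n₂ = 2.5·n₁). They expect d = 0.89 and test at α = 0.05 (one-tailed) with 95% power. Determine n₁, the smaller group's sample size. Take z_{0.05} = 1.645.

n₁ = 20

With allocation ratio k = n₂/n₁ = 2.5, Var(x̄₁−x̄₂) = σ²(1/n₁ + 1/(k·n₁)) = σ²·(k+1)/(k·n₁).
So n₁ = (1 + 1/k)·((z_{α} + z_β)/d)² = 1.400 × (3.290/0.89)².
n₁ = 1.400 × 13.67 = 19.1.
Round up: n₁ = 20, giving n₂ = 2.5 × 20 = 50.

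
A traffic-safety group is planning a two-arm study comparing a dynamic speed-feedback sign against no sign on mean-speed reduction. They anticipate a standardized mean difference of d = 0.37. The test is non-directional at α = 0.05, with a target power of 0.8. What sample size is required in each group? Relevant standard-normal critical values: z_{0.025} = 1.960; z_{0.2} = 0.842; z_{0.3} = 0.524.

n = 115 per group

For two independent groups with equal n: n = 2·((z_{α/2} + z_β) / d)².
z_{α/2} + z_β = 1.960 + 0.842 = 2.802.
n = 2 × (2.802 / 0.37)² = 2 × 7.573² = 2 × 57.35 = 114.7.
Round up to the next whole participant.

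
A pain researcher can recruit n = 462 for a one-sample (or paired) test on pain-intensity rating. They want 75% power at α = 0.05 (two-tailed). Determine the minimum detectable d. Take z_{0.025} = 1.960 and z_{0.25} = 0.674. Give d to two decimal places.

For a single sample (or paired design) of n = 462: d_min = (z_{α/2} + z_β)/√n.
z-sum = 1.960 + 0.674 = 2.634.
d_min = 2.634 / √462 = 2.634 / 21.494 = 0.123.

d_min ≈ 0.12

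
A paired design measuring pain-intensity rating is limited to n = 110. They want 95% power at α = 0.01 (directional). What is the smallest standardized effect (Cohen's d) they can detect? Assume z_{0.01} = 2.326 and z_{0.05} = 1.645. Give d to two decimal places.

d_min ≈ 0.38

For a single sample (or paired design) of n = 110: d_min = (z_{α} + z_β)/√n.
z-sum = 2.326 + 1.645 = 3.971.
d_min = 3.971 / √110 = 3.971 / 10.488 = 0.379.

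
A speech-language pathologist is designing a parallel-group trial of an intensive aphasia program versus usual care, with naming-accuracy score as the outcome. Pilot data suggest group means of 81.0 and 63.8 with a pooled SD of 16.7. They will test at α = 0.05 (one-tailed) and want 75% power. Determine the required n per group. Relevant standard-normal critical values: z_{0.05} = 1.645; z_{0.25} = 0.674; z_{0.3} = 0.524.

Cohen's d = |M₁ − M₂| / SD_pooled = |81.0 − 63.8| / 16.7 = 17.2 / 16.7 = 1.030.
For two independent groups with equal n: n = 2·((z_{α} + z_β) / d)².
z_{α} + z_β = 1.645 + 0.674 = 2.319.
n = 2 × (2.319 / 1.030)² = 2 × 2.251² = 2 × 5.07 = 10.1.
Round up to the next whole participant.

n = 11 per group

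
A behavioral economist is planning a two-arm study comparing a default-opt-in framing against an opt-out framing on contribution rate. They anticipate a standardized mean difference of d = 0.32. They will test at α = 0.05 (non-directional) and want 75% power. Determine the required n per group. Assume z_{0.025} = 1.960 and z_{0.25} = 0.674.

n = 136 per group

For two independent groups with equal n: n = 2·((z_{α/2} + z_β) / d)².
z_{α/2} + z_β = 1.960 + 0.674 = 2.634.
n = 2 × (2.634 / 0.32)² = 2 × 8.231² = 2 × 67.75 = 135.5.
Round up to the next whole participant.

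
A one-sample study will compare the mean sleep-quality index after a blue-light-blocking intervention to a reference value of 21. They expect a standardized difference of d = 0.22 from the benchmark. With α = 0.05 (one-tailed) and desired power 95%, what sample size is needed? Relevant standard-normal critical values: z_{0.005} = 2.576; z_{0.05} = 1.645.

For a one-sample test: n = ((z_{α} + z_β) / d)².
z_{α} + z_β = 1.645 + 1.645 = 3.290.
n = (3.290 / 0.22)² = 14.955² = 223.64.
Round up.

n = 224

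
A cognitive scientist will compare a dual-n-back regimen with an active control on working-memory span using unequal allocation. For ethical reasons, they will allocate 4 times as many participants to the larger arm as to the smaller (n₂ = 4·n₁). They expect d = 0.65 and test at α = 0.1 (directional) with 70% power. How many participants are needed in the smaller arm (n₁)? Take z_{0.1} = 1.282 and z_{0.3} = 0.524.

With allocation ratio k = n₂/n₁ = 4, Var(x̄₁−x̄₂) = σ²(1/n₁ + 1/(k·n₁)) = σ²·(k+1)/(k·n₁).
So n₁ = (1 + 1/k)·((z_{α} + z_β)/d)² = 1.250 × (1.806/0.65)².
n₁ = 1.250 × 7.72 = 9.6.
Round up: n₁ = 10, giving n₂ = 4 × 10 = 40.

n₁ = 10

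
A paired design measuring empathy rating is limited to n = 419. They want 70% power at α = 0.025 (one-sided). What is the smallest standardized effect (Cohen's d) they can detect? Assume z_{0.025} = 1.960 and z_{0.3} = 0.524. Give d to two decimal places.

d_min ≈ 0.12

For a single sample (or paired design) of n = 419: d_min = (z_{α} + z_β)/√n.
z-sum = 1.960 + 0.524 = 2.484.
d_min = 2.484 / √419 = 2.484 / 20.469 = 0.121.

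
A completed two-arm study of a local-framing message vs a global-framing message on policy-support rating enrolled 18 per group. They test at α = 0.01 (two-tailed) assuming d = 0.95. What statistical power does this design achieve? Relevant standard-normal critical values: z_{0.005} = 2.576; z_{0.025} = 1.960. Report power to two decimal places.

For two equal groups, power = Φ(d·√(n/2) − z_{α/2}).
d·√(n/2) = 0.95 × √(18/2) = 0.95 × 3.000 = 2.850.
z_β = 2.850 − 2.576 = 0.274.
Power = Φ(0.274) = 0.608.

power ≈ 0.61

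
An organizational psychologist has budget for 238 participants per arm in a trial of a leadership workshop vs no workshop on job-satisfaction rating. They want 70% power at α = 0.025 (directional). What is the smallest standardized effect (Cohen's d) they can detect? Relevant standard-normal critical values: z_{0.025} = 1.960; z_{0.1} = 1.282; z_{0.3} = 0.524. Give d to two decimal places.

d_min ≈ 0.23

For two independent groups of n = 238 each: d_min = (z_{α} + z_β)·√(2/n).
z-sum = 1.960 + 0.524 = 2.484.
d_min = 2.484 × √(2/238) = 2.484 × 0.0917 = 0.228.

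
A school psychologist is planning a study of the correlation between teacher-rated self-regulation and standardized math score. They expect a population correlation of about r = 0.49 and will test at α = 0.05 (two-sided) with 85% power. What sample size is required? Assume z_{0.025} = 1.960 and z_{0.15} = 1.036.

Fisher's z: C = ½·ln((1+r)/(1−r)) = ½·ln(2.9216) = 0.5361.
n = ((z_{α/2} + z_β)/C)² + 3.
(1.960 + 1.036) / 0.5361 = 2.996 / 0.5361 = 5.589.
n = 5.589² + 3 = 31.23 + 3 = 34.2.
Round up.

n = 35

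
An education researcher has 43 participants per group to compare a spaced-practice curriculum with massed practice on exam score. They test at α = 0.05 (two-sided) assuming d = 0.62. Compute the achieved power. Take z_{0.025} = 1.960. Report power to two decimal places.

For two equal groups, power = Φ(d·√(n/2) − z_{α/2}).
d·√(n/2) = 0.62 × √(43/2) = 0.62 × 4.637 = 2.875.
z_β = 2.875 − 1.960 = 0.915.
Power = Φ(0.915) = 0.820.

power ≈ 0.82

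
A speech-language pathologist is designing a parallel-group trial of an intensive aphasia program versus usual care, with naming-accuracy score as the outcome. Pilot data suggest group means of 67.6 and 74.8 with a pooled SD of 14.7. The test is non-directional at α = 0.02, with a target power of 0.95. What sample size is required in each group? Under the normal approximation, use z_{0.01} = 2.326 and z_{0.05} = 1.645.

n = 132 per group

Cohen's d = |M₁ − M₂| / SD_pooled = |67.6 − 74.8| / 14.7 = 7.2 / 14.7 = 0.490.
For two independent groups with equal n: n = 2·((z_{α/2} + z_β) / d)².
z_{α/2} + z_β = 2.326 + 1.645 = 3.971.
n = 2 × (3.971 / 0.490)² = 2 × 8.104² = 2 × 65.68 = 131.4.
Round up to the next whole participant.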